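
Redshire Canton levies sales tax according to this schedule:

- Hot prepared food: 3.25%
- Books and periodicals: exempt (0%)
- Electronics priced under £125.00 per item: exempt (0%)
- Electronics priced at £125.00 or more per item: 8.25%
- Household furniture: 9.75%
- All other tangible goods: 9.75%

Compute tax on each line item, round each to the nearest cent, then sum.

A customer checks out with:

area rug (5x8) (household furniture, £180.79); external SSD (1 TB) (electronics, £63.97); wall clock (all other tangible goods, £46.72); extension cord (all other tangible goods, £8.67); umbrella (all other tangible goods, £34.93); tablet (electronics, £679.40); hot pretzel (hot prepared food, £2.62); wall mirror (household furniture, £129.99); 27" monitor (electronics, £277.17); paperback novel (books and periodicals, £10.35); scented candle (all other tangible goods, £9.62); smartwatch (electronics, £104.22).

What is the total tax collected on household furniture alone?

Area rug (5x8) £180.79: household furniture → 9.75% → £17.63
Wall mirror £129.99: household furniture → 9.75% → £12.67
Tax on household furniture = £17.63 + £12.67 = £30.30

£30.30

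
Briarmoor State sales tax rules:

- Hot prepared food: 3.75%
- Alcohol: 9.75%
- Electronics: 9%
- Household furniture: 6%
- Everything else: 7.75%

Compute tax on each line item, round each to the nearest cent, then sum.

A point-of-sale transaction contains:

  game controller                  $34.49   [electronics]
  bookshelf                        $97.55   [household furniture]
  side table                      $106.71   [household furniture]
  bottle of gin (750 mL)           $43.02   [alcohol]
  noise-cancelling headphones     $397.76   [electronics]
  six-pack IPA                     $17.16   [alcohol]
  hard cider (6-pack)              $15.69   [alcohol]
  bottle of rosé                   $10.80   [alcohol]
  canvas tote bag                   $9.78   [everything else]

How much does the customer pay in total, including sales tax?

Game controller $34.49: electronics → 9% → $3.10
Bookshelf $97.55: household furniture → 6% → $5.85
Side table $106.71: household furniture → 6% → $6.40
Bottle of gin (750 mL) $43.02: alcohol → 9.75% → $4.19
Noise-cancelling headphones $397.76: electronics → 9% → $35.80
Six-pack IPA $17.16: alcohol → 9.75% → $1.67
Hard cider (6-pack) $15.69: alcohol → 9.75% → $1.53
Bottle of rosé $10.80: alcohol → 9.75% → $1.05
Canvas tote bag $9.78: everything else → 7.75% → $0.76
Subtotal = $732.96; tax = $60.35; total due = $793.31

$793.31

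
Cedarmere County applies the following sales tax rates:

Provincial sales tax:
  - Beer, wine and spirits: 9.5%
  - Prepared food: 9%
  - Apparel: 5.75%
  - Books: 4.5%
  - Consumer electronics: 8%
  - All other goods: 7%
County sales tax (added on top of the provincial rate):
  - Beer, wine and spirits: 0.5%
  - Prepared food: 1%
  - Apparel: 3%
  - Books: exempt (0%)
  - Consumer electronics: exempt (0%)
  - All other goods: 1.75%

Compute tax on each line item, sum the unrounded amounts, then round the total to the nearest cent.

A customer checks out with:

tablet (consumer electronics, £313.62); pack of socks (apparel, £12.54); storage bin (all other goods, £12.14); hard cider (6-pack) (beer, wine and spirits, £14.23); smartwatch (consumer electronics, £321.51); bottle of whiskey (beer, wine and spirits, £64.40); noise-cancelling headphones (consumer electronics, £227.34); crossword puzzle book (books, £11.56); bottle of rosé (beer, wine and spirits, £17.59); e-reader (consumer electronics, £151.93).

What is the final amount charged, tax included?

£1240.31

Tablet £313.62: consumer electronics → 8% + 0% county = 8% → £25.0896
Pack of socks £12.54: apparel → 5.75% + 3% county = 8.75% → £1.09725
Storage bin £12.14: all other goods → 7% + 1.75% county = 8.75% → £1.06225
Hard cider (6-pack) £14.23: beer, wine and spirits → 9.5% + 0.5% county = 10% → £1.423
Smartwatch £321.51: consumer electronics → 8% + 0% county = 8% → £25.7208
Bottle of whiskey £64.40: beer, wine and spirits → 9.5% + 0.5% county = 10% → £6.44
Noise-cancelling headphones £227.34: consumer electronics → 8% + 0% county = 8% → £18.1872
Crossword puzzle book £11.56: books → 4.5% + 0% county = 4.5% → £0.5202
Bottle of rosé £17.59: beer, wine and spirits → 9.5% + 0.5% county = 10% → £1.759
E-reader £151.93: consumer electronics → 8% + 0% county = 8% → £12.1544
Subtotal = £1146.86; unrounded tax = £93.4537 → £93.45; total due = £1240.31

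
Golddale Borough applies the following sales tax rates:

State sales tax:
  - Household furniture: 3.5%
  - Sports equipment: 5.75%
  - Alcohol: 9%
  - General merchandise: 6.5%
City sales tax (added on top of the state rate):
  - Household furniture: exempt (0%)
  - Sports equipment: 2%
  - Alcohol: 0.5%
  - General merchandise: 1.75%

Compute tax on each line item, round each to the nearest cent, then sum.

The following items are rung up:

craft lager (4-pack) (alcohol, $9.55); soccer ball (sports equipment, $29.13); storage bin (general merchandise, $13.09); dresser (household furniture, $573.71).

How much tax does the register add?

Craft lager (4-pack) $9.55: alcohol → 9% + 0.5% city = 9.5% → $0.91
Soccer ball $29.13: sports equipment → 5.75% + 2% city = 7.75% → $2.26
Storage bin $13.09: general merchandise → 6.5% + 1.75% city = 8.25% → $1.08
Dresser $573.71: household furniture → 3.5% + 0% city = 3.5% → $20.08
Total tax = $0.91 + $2.26 + $1.08 + $20.08 = $24.33

$24.33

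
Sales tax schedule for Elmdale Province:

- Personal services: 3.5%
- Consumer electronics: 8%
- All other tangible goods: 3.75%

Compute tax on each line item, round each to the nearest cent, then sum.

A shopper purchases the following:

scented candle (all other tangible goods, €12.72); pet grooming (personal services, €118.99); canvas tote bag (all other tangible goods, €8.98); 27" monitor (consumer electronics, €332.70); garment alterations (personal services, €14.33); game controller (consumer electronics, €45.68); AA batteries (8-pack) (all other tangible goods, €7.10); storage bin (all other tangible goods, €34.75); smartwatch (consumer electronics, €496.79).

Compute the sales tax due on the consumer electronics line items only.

27" monitor €332.70: consumer electronics → 8% → €26.62
Game controller €45.68: consumer electronics → 8% → €3.65
Smartwatch €496.79: consumer electronics → 8% → €39.74
Tax on consumer electronics = €26.62 + €3.65 + €39.74 = €70.01

€70.01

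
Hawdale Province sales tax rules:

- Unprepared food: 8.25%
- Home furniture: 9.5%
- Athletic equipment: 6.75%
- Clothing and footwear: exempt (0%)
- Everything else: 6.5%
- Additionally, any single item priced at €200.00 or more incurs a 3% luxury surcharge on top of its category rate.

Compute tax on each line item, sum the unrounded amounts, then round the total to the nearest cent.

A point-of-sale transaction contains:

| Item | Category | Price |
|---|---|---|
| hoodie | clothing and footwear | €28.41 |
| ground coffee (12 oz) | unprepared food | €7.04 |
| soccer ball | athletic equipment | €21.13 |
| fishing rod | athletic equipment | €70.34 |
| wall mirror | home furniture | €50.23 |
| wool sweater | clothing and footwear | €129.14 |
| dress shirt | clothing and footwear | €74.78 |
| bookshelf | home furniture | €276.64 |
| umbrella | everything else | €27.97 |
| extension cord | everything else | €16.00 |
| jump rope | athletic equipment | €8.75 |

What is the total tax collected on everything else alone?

Umbrella €27.97: everything else → 6.5% → €1.81805
Extension cord €16.00: everything else → 6.5% → €1.04
Tax on everything else: unrounded sum = €2.85805 → €2.86

€2.86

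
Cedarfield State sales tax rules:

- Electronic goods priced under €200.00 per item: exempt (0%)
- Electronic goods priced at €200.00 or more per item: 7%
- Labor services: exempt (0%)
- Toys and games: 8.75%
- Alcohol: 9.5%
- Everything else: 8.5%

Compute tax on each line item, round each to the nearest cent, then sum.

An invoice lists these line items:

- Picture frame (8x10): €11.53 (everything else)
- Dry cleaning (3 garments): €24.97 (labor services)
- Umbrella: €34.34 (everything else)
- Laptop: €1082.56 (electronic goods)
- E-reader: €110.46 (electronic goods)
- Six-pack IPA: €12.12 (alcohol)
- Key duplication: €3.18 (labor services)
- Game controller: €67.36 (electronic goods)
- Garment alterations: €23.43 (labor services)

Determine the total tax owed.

Picture frame (8x10) €11.53: everything else → 8.5% → €0.98
Dry cleaning (3 garments) €24.97: labor services → 0% → €0.00
Umbrella €34.34: everything else → 8.5% → €2.92
Laptop €1082.56: electronic goods, €200.00 or more → 7% → €75.78
E-reader €110.46: electronic goods, under €200.00 → 0% → €0.00
Six-pack IPA €12.12: alcohol → 9.5% → €1.15
Key duplication €3.18: labor services → 0% → €0.00
Game controller €67.36: electronic goods, under €200.00 → 0% → €0.00
Garment alterations €23.43: labor services → 0% → €0.00
Total tax = €0.98 + €2.92 + €75.78 + €1.15 = €80.83

€80.83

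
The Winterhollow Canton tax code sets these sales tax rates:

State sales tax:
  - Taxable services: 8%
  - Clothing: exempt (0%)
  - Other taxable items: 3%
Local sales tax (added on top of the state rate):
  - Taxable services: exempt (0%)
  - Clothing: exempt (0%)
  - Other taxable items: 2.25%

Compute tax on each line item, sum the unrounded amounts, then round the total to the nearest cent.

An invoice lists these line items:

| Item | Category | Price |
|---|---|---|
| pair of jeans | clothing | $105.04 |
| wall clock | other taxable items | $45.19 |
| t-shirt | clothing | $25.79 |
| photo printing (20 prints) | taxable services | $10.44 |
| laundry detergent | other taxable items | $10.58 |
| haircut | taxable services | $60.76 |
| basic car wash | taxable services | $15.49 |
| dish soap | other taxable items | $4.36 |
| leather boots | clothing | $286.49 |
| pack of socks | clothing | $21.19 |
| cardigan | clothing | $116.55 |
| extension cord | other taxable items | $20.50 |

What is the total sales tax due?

Pair of jeans $105.04: clothing → 0% + 0% local = 0% → $0.00
Wall clock $45.19: other taxable items → 3% + 2.25% local = 5.25% → $2.372475
T-shirt $25.79: clothing → 0% + 0% local = 0% → $0.00
Photo printing (20 prints) $10.44: taxable services → 8% + 0% local = 8% → $0.8352
Laundry detergent $10.58: other taxable items → 3% + 2.25% local = 5.25% → $0.55545
Haircut $60.76: taxable services → 8% + 0% local = 8% → $4.8608
Basic car wash $15.49: taxable services → 8% + 0% local = 8% → $1.2392
Dish soap $4.36: other taxable items → 3% + 2.25% local = 5.25% → $0.2289
Leather boots $286.49: clothing → 0% + 0% local = 0% → $0.00
Pack of socks $21.19: clothing → 0% + 0% local = 0% → $0.00
Cardigan $116.55: clothing → 0% + 0% local = 0% → $0.00
Extension cord $20.50: other taxable items → 3% + 2.25% local = 5.25% → $1.07625
Unrounded tax sum = $11.168275 → $11.17

$11.17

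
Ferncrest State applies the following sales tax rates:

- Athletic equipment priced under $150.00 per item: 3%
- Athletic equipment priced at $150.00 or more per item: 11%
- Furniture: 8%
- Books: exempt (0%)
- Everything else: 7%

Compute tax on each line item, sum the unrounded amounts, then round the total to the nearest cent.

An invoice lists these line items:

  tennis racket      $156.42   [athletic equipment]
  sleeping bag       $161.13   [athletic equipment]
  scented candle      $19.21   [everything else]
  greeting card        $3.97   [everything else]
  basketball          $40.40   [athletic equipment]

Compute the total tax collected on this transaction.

Tennis racket $156.42: athletic equipment, $150.00 or more → 11% → $17.2062
Sleeping bag $161.13: athletic equipment, $150.00 or more → 11% → $17.7243
Scented candle $19.21: everything else → 7% → $1.3447
Greeting card $3.97: everything else → 7% → $0.2779
Basketball $40.40: athletic equipment, under $150.00 → 3% → $1.212
Unrounded tax sum = $37.7651 → $37.77

$37.77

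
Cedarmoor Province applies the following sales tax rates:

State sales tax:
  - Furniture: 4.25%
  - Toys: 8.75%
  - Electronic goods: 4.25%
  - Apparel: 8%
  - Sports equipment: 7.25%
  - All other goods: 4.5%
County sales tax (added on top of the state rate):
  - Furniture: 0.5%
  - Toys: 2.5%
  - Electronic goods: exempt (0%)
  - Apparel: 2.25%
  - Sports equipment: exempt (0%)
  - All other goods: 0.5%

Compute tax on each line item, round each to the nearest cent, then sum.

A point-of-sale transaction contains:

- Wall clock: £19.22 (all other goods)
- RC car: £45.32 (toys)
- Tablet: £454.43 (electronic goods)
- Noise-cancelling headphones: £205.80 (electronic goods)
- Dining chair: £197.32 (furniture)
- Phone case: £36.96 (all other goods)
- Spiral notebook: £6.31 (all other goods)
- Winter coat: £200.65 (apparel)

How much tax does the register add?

£66.23

Wall clock £19.22: all other goods → 4.5% + 0.5% county = 5% → £0.96
RC car £45.32: toys → 8.75% + 2.5% county = 11.25% → £5.10
Tablet £454.43: electronic goods → 4.25% + 0% county = 4.25% → £19.31
Noise-cancelling headphones £205.80: electronic goods → 4.25% + 0% county = 4.25% → £8.75
Dining chair £197.32: furniture → 4.25% + 0.5% county = 4.75% → £9.37
Phone case £36.96: all other goods → 4.5% + 0.5% county = 5% → £1.85
Spiral notebook £6.31: all other goods → 4.5% + 0.5% county = 5% → £0.32
Winter coat £200.65: apparel → 8% + 2.25% county = 10.25% → £20.57
Total tax = £0.96 + £5.10 + £19.31 + £8.75 + £9.37 + £1.85 + £0.32 + £20.57 = £66.23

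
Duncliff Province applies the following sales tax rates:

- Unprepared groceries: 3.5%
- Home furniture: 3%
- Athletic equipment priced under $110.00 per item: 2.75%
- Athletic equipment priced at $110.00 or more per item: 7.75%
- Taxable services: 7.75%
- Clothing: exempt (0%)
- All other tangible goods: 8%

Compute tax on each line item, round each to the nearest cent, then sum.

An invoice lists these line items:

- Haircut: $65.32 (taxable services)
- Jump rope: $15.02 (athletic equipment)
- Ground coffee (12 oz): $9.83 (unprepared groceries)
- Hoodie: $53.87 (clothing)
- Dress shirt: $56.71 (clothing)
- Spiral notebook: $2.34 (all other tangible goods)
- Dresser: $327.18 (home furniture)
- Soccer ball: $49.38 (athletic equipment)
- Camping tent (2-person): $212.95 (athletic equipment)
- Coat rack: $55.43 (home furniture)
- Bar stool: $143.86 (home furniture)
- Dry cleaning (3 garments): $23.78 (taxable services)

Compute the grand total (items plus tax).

Haircut $65.32: taxable services → 7.75% → $5.06
Jump rope $15.02: athletic equipment, under $110.00 → 2.75% → $0.41
Ground coffee (12 oz) $9.83: unprepared groceries → 3.5% → $0.34
Hoodie $53.87: clothing → 0% → $0.00
Dress shirt $56.71: clothing → 0% → $0.00
Spiral notebook $2.34: all other tangible goods → 8% → $0.19
Dresser $327.18: home furniture → 3% → $9.82
Soccer ball $49.38: athletic equipment, under $110.00 → 2.75% → $1.36
Camping tent (2-person) $212.95: athletic equipment, $110.00 or more → 7.75% → $16.50
Coat rack $55.43: home furniture → 3% → $1.66
Bar stool $143.86: home furniture → 3% → $4.32
Dry cleaning (3 garments) $23.78: taxable services → 7.75% → $1.84
Subtotal = $1015.67; tax = $41.50; total due = $1057.17

$1057.17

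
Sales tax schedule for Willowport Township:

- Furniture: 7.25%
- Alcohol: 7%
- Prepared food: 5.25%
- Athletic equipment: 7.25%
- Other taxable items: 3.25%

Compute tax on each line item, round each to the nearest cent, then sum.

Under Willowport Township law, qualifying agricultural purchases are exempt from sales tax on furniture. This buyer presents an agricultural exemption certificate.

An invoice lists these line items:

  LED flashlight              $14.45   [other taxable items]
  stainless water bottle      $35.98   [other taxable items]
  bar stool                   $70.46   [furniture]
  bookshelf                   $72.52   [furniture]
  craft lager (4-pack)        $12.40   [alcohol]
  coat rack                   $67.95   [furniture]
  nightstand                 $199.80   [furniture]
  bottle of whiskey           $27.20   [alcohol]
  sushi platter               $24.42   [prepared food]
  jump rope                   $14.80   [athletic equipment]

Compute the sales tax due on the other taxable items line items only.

LED flashlight $14.45: other taxable items → 3.25% → $0.47
Stainless water bottle $35.98: other taxable items → 3.25% → $1.17
Tax on other taxable items = $0.47 + $1.17 = $1.64

$1.64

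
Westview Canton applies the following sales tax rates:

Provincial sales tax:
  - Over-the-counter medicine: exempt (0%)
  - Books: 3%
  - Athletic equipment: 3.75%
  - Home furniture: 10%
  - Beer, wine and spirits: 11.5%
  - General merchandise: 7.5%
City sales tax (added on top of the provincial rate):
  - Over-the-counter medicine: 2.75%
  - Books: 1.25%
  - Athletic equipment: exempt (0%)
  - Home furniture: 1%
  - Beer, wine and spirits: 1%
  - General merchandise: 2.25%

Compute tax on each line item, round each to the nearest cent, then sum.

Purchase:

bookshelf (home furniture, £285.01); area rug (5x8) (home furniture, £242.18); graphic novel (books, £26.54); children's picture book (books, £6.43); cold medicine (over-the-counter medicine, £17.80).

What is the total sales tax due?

£59.88

Bookshelf £285.01: home furniture → 10% + 1% city = 11% → £31.35
Area rug (5x8) £242.18: home furniture → 10% + 1% city = 11% → £26.64
Graphic novel £26.54: books → 3% + 1.25% city = 4.25% → £1.13
Children's picture book £6.43: books → 3% + 1.25% city = 4.25% → £0.27
Cold medicine £17.80: over-the-counter medicine → 0% + 2.75% city = 2.75% → £0.49
Total tax = £31.35 + £26.64 + £1.13 + £0.27 + £0.49 = £59.88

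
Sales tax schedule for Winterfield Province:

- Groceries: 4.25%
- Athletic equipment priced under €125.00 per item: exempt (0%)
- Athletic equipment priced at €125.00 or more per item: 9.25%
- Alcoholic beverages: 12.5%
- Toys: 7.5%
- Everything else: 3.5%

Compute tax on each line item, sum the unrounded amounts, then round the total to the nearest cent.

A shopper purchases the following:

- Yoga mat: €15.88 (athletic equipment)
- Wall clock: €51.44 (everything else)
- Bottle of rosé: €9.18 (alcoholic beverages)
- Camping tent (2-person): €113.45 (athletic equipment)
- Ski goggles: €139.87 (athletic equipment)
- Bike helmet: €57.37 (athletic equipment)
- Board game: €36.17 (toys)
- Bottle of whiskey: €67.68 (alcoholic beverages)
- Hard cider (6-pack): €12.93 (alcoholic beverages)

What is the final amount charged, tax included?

€532.64

Yoga mat €15.88: athletic equipment, under €125.00 → 0% → €0.00
Wall clock €51.44: everything else → 3.5% → €1.8004
Bottle of rosé €9.18: alcoholic beverages → 12.5% → €1.1475
Camping tent (2-person) €113.45: athletic equipment, under €125.00 → 0% → €0.00
Ski goggles €139.87: athletic equipment, €125.00 or more → 9.25% → €12.937975
Bike helmet €57.37: athletic equipment, under €125.00 → 0% → €0.00
Board game €36.17: toys → 7.5% → €2.71275
Bottle of whiskey €67.68: alcoholic beverages → 12.5% → €8.46
Hard cider (6-pack) €12.93: alcoholic beverages → 12.5% → €1.61625
Subtotal = €503.97; unrounded tax = €28.674875 → €28.67; total due = €532.64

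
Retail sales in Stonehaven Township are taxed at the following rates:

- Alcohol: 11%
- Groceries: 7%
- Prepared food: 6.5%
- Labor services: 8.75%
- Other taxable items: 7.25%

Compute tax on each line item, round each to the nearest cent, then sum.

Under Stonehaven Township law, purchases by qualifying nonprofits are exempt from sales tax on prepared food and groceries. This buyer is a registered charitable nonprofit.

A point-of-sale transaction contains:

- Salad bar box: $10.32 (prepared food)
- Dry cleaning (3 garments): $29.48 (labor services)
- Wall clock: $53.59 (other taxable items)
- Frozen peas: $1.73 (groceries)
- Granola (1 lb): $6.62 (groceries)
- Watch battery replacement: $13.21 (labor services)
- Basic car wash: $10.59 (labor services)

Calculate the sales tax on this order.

$8.56

Salad bar box $10.32: prepared food, buyer-exempt → 0% → $0.00
Dry cleaning (3 garments) $29.48: labor services → 8.75% → $2.58
Wall clock $53.59: other taxable items → 7.25% → $3.89
Frozen peas $1.73: groceries, buyer-exempt → 0% → $0.00
Granola (1 lb) $6.62: groceries, buyer-exempt → 0% → $0.00
Watch battery replacement $13.21: labor services → 8.75% → $1.16
Basic car wash $10.59: labor services → 8.75% → $0.93
Total tax = $2.58 + $3.89 + $1.16 + $0.93 = $8.56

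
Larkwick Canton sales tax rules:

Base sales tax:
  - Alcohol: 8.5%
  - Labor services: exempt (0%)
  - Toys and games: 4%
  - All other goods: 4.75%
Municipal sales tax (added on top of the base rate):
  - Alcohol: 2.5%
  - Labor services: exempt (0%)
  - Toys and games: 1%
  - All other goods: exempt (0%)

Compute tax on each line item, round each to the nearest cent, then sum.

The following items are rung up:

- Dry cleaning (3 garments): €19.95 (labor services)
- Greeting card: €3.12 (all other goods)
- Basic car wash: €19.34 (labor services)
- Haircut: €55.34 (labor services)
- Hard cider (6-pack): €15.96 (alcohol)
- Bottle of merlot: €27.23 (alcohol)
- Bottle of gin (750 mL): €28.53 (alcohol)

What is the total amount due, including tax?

Dry cleaning (3 garments) €19.95: labor services → 0% + 0% municipal = 0% → €0.00
Greeting card €3.12: all other goods → 4.75% + 0% municipal = 4.75% → €0.15
Basic car wash €19.34: labor services → 0% + 0% municipal = 0% → €0.00
Haircut €55.34: labor services → 0% + 0% municipal = 0% → €0.00
Hard cider (6-pack) €15.96: alcohol → 8.5% + 2.5% municipal = 11% → €1.76
Bottle of merlot €27.23: alcohol → 8.5% + 2.5% municipal = 11% → €3.00
Bottle of gin (750 mL) €28.53: alcohol → 8.5% + 2.5% municipal = 11% → €3.14
Subtotal = €169.47; tax = €8.05; total due = €177.52

€177.52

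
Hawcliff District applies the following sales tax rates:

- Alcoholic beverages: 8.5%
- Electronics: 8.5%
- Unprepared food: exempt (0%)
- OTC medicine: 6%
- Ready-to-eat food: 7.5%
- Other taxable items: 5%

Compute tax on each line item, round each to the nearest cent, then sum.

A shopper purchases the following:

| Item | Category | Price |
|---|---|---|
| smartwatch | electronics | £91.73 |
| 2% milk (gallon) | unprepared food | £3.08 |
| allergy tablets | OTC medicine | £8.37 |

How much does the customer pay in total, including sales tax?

Smartwatch £91.73: electronics → 8.5% → £7.80
2% milk (gallon) £3.08: unprepared food → 0% → £0.00
Allergy tablets £8.37: OTC medicine → 6% → £0.50
Subtotal = £103.18; tax = £8.30; total due = £111.48

£111.48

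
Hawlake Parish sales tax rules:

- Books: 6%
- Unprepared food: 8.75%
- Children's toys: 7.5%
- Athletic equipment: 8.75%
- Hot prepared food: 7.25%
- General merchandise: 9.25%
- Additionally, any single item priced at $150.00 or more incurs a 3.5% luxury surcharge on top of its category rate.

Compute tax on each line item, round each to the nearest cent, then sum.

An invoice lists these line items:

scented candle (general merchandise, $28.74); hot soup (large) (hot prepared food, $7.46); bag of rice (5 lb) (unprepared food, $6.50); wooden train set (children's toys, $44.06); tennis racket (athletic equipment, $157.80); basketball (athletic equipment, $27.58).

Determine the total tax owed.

Scented candle $28.74: general merchandise → 9.25% → $2.66
Hot soup (large) $7.46: hot prepared food → 7.25% → $0.54
Bag of rice (5 lb) $6.50: unprepared food → 8.75% → $0.57
Wooden train set $44.06: children's toys → 7.5% → $3.30
Tennis racket $157.80: athletic equipment → 8.75% + 3.5% surcharge = 12.25% → $19.33
Basketball $27.58: athletic equipment → 8.75% → $2.41
Total tax = $2.66 + $0.54 + $0.57 + $3.30 + $19.33 + $2.41 = $28.81

$28.81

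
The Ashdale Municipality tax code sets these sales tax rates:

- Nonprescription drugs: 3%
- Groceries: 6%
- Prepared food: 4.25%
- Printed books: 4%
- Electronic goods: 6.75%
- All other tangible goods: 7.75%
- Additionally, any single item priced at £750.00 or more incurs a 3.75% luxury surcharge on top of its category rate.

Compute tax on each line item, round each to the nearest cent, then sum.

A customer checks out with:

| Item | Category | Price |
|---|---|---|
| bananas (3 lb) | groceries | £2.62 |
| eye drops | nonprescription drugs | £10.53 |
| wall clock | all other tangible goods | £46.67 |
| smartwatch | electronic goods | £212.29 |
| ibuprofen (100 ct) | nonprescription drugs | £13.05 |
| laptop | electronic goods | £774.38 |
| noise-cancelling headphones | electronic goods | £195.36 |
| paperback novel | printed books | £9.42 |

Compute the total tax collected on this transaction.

£113.70

Bananas (3 lb) £2.62: groceries → 6% → £0.16
Eye drops £10.53: nonprescription drugs → 3% → £0.32
Wall clock £46.67: all other tangible goods → 7.75% → £3.62
Smartwatch £212.29: electronic goods → 6.75% → £14.33
Ibuprofen (100 ct) £13.05: nonprescription drugs → 3% → £0.39
Laptop £774.38: electronic goods → 6.75% + 3.75% surcharge = 10.5% → £81.31
Noise-cancelling headphones £195.36: electronic goods → 6.75% → £13.19
Paperback novel £9.42: printed books → 4% → £0.38
Total tax = £0.16 + £0.32 + £3.62 + £14.33 + £0.39 + £81.31 + £13.19 + £0.38 = £113.70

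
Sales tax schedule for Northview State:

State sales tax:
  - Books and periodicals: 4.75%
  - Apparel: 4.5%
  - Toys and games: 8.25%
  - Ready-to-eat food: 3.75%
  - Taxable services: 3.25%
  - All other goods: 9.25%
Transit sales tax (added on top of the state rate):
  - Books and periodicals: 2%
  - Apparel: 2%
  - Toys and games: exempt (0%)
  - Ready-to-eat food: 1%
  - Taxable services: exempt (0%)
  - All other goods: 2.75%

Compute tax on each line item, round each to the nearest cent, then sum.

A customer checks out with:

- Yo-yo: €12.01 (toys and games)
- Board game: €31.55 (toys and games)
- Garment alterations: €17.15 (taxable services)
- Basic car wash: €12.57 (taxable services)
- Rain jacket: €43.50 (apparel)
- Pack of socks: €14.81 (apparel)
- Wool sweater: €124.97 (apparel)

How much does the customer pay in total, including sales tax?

Yo-yo €12.01: toys and games → 8.25% + 0% transit = 8.25% → €0.99
Board game €31.55: toys and games → 8.25% + 0% transit = 8.25% → €2.60
Garment alterations €17.15: taxable services → 3.25% + 0% transit = 3.25% → €0.56
Basic car wash €12.57: taxable services → 3.25% + 0% transit = 3.25% → €0.41
Rain jacket €43.50: apparel → 4.5% + 2% transit = 6.5% → €2.83
Pack of socks €14.81: apparel → 4.5% + 2% transit = 6.5% → €0.96
Wool sweater €124.97: apparel → 4.5% + 2% transit = 6.5% → €8.12
Subtotal = €256.56; tax = €16.47; total due = €273.03

€273.03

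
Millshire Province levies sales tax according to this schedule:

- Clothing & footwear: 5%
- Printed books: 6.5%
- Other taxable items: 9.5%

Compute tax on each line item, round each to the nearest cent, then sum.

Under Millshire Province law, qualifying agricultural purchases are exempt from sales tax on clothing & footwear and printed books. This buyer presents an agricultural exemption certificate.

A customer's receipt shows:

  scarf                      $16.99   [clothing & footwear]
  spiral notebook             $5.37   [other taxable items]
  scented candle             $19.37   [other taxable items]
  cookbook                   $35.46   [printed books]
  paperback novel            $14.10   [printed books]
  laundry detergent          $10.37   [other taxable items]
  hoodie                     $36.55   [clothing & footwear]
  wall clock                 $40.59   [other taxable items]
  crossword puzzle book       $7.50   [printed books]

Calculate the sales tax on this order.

$7.20

Scarf $16.99: clothing & footwear, buyer-exempt → 0% → $0.00
Spiral notebook $5.37: other taxable items → 9.5% → $0.51
Scented candle $19.37: other taxable items → 9.5% → $1.84
Cookbook $35.46: printed books, buyer-exempt → 0% → $0.00
Paperback novel $14.10: printed books, buyer-exempt → 0% → $0.00
Laundry detergent $10.37: other taxable items → 9.5% → $0.99
Hoodie $36.55: clothing & footwear, buyer-exempt → 0% → $0.00
Wall clock $40.59: other taxable items → 9.5% → $3.86
Crossword puzzle book $7.50: printed books, buyer-exempt → 0% → $0.00
Total tax = $0.51 + $1.84 + $0.99 + $3.86 = $7.20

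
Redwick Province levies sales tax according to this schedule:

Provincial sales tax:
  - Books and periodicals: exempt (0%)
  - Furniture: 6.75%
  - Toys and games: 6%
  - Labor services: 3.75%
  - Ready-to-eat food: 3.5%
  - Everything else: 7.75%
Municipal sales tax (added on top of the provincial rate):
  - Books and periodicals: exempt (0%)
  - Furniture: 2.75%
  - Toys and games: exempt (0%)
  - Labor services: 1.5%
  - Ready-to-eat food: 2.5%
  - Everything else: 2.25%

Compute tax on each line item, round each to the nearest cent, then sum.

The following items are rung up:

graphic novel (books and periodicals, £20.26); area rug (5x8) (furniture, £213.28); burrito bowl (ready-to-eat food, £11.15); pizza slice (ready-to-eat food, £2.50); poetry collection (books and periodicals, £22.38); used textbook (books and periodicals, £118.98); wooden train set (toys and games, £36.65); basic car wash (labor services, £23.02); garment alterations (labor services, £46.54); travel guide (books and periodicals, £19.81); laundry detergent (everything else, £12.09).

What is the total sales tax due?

£28.14

Graphic novel £20.26: books and periodicals → 0% + 0% municipal = 0% → £0.00
Area rug (5x8) £213.28: furniture → 6.75% + 2.75% municipal = 9.5% → £20.26
Burrito bowl £11.15: ready-to-eat food → 3.5% + 2.5% municipal = 6% → £0.67
Pizza slice £2.50: ready-to-eat food → 3.5% + 2.5% municipal = 6% → £0.15
Poetry collection £22.38: books and periodicals → 0% + 0% municipal = 0% → £0.00
Used textbook £118.98: books and periodicals → 0% + 0% municipal = 0% → £0.00
Wooden train set £36.65: toys and games → 6% + 0% municipal = 6% → £2.20
Basic car wash £23.02: labor services → 3.75% + 1.5% municipal = 5.25% → £1.21
Garment alterations £46.54: labor services → 3.75% + 1.5% municipal = 5.25% → £2.44
Travel guide £19.81: books and periodicals → 0% + 0% municipal = 0% → £0.00
Laundry detergent £12.09: everything else → 7.75% + 2.25% municipal = 10% → £1.21
Total tax = £20.26 + £0.67 + £0.15 + £2.20 + £1.21 + £2.44 + £1.21 = £28.14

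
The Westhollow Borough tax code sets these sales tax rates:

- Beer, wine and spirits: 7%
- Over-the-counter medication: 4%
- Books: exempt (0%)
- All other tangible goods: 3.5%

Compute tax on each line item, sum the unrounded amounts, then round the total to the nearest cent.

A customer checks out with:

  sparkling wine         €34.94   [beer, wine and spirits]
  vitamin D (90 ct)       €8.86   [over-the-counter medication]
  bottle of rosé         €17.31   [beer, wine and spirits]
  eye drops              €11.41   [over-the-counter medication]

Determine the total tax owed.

Sparkling wine €34.94: beer, wine and spirits → 7% → €2.4458
Vitamin D (90 ct) €8.86: over-the-counter medication → 4% → €0.3544
Bottle of rosé €17.31: beer, wine and spirits → 7% → €1.2117
Eye drops €11.41: over-the-counter medication → 4% → €0.4564
Unrounded tax sum = €4.4683 → €4.47

€4.47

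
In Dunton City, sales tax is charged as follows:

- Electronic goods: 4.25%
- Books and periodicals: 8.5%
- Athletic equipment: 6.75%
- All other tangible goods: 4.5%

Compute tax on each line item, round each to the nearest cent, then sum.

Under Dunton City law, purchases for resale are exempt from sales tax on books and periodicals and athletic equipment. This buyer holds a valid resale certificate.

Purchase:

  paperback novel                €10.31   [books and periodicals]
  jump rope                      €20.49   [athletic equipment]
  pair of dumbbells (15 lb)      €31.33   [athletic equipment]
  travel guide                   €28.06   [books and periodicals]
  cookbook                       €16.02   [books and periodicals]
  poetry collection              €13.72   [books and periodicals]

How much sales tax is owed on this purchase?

€0.00

Paperback novel €10.31: books and periodicals, buyer-exempt → 0% → €0.00
Jump rope €20.49: athletic equipment, buyer-exempt → 0% → €0.00
Pair of dumbbells (15 lb) €31.33: athletic equipment, buyer-exempt → 0% → €0.00
Travel guide €28.06: books and periodicals, buyer-exempt → 0% → €0.00
Cookbook €16.02: books and periodicals, buyer-exempt → 0% → €0.00
Poetry collection €13.72: books and periodicals, buyer-exempt → 0% → €0.00
Total tax = €0.00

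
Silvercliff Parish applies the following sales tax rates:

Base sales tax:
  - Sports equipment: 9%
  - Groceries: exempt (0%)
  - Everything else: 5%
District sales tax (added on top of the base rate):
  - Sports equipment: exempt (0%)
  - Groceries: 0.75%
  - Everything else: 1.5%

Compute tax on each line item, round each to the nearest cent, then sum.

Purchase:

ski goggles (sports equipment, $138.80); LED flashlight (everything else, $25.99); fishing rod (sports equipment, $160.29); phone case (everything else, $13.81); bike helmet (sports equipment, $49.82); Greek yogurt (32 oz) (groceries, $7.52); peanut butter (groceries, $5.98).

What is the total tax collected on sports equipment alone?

$31.40

Ski goggles $138.80: sports equipment → 9% + 0% district = 9% → $12.49
Fishing rod $160.29: sports equipment → 9% + 0% district = 9% → $14.43
Bike helmet $49.82: sports equipment → 9% + 0% district = 9% → $4.48
Tax on sports equipment = $12.49 + $14.43 + $4.48 = $31.40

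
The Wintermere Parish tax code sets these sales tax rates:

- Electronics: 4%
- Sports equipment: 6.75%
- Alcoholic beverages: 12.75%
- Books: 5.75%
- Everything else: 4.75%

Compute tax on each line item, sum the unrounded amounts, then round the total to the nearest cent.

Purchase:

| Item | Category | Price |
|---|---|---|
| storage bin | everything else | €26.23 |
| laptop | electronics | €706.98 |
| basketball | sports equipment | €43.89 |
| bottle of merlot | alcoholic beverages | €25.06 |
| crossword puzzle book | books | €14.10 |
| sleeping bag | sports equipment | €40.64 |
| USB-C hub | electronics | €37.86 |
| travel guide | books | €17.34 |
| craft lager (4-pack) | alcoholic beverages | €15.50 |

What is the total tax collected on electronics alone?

Laptop €706.98: electronics → 4% → €28.2792
USB-C hub €37.86: electronics → 4% → €1.5144
Tax on electronics: unrounded sum = €29.7936 → €29.79

€29.79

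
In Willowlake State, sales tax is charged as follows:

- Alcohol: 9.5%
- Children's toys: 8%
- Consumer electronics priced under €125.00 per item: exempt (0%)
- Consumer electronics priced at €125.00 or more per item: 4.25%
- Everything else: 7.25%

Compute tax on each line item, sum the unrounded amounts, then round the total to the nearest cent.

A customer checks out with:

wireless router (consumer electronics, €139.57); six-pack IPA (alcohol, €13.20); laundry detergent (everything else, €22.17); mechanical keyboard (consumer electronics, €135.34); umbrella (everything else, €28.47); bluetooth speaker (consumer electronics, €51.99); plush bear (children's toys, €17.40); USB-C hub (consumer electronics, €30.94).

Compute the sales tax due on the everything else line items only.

€3.67

Laundry detergent €22.17: everything else → 7.25% → €1.607325
Umbrella €28.47: everything else → 7.25% → €2.064075
Tax on everything else: unrounded sum = €3.6714 → €3.67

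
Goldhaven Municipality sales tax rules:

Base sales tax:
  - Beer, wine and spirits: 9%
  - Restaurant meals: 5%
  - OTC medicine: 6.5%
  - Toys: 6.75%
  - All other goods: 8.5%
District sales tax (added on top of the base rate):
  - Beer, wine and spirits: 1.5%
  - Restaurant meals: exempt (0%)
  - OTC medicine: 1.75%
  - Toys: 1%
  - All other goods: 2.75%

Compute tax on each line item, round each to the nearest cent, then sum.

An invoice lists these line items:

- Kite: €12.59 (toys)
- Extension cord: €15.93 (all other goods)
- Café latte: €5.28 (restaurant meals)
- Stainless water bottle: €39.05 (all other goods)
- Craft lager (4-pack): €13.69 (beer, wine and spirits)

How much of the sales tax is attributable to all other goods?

Extension cord €15.93: all other goods → 8.5% + 2.75% district = 11.25% → €1.79
Stainless water bottle €39.05: all other goods → 8.5% + 2.75% district = 11.25% → €4.39
Tax on all other goods = €1.79 + €4.39 = €6.18

€6.18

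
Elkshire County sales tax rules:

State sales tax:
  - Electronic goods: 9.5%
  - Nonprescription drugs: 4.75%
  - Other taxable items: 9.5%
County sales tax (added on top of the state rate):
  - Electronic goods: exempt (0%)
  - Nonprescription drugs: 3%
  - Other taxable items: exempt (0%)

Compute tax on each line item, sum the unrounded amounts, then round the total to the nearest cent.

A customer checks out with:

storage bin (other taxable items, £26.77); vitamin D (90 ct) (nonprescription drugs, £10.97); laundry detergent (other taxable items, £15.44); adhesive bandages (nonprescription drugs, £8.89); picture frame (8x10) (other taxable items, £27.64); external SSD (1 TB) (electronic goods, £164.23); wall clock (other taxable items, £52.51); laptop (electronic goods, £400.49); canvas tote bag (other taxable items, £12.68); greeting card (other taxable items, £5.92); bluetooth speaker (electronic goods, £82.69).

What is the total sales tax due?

Storage bin £26.77: other taxable items → 9.5% + 0% county = 9.5% → £2.54315
Vitamin D (90 ct) £10.97: nonprescription drugs → 4.75% + 3% county = 7.75% → £0.850175
Laundry detergent £15.44: other taxable items → 9.5% + 0% county = 9.5% → £1.4668
Adhesive bandages £8.89: nonprescription drugs → 4.75% + 3% county = 7.75% → £0.688975
Picture frame (8x10) £27.64: other taxable items → 9.5% + 0% county = 9.5% → £2.6258
External SSD (1 TB) £164.23: electronic goods → 9.5% + 0% county = 9.5% → £15.60185
Wall clock £52.51: other taxable items → 9.5% + 0% county = 9.5% → £4.98845
Laptop £400.49: electronic goods → 9.5% + 0% county = 9.5% → £38.04655
Canvas tote bag £12.68: other taxable items → 9.5% + 0% county = 9.5% → £1.2046
Greeting card £5.92: other taxable items → 9.5% + 0% county = 9.5% → £0.5624
Bluetooth speaker £82.69: electronic goods → 9.5% + 0% county = 9.5% → £7.85555
Unrounded tax sum = £76.4343 → £76.43

£76.43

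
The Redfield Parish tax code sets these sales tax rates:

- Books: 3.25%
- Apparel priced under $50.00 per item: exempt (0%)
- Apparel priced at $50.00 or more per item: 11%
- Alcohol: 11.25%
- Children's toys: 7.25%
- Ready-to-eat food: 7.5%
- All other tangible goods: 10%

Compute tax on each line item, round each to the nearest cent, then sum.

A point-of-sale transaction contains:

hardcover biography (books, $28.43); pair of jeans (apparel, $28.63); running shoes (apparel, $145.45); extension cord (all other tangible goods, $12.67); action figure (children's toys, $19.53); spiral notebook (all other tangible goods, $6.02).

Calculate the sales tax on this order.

Hardcover biography $28.43: books → 3.25% → $0.92
Pair of jeans $28.63: apparel, under $50.00 → 0% → $0.00
Running shoes $145.45: apparel, $50.00 or more → 11% → $16.00
Extension cord $12.67: all other tangible goods → 10% → $1.27
Action figure $19.53: children's toys → 7.25% → $1.42
Spiral notebook $6.02: all other tangible goods → 10% → $0.60
Total tax = $0.92 + $16.00 + $1.27 + $1.42 + $0.60 = $20.21

$20.21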